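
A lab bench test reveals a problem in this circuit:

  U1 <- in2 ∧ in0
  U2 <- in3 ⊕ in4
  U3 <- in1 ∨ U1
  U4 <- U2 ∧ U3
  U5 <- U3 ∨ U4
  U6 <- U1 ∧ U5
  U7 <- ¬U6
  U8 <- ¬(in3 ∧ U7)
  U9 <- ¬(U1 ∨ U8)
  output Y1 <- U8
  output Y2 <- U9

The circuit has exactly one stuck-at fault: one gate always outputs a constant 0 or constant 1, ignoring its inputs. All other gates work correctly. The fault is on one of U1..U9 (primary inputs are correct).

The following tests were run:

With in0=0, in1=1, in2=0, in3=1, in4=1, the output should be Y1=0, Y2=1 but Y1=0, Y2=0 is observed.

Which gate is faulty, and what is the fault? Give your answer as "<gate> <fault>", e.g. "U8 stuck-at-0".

Fault-free values for test 1 (in0=0, in1=1, in2=0, in3=1, in4=1): U1=0, U2=0, U3=1, U4=0, U5=1, U6=0, U7=1, U8=0, U9=1, giving Y1=0, Y2=1. Observed Y1=0, Y2=0.
Test 1: faults giving observed Y1=0, Y2=0 are {U9 stuck-at-0}.
Only U9 stuck-at-0 is consistent with every test.

U9 stuck-at-0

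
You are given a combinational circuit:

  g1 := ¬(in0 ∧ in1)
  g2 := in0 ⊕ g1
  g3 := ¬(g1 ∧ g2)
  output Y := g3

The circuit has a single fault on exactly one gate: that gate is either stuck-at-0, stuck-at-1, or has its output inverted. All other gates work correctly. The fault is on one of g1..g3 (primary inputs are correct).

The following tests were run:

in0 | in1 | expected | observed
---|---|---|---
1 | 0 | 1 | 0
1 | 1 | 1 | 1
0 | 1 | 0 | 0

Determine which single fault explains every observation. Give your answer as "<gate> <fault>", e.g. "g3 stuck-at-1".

g2 stuck-at-1

Fault-free values for test 1 (in0=1, in1=0): g1=1, g2=0, g3=1, giving Y=1. Observed 0.
Test 1: faults giving observed 0 are {g2 stuck-at-1, g2 inverted output, g3 stuck-at-0, g3 inverted output}.
Test 2 (in0=1, in1=1): fault-free g1=0, g2=1, g3=1 → 1; observed 1. Eliminates g3 stuck-at-0, g3 inverted output.
Test 3 (in0=0, in1=1): fault-free g1=1, g2=1, g3=0 → 0; observed 0. Eliminates g2 inverted output.
Only g2 stuck-at-1 is consistent with every test.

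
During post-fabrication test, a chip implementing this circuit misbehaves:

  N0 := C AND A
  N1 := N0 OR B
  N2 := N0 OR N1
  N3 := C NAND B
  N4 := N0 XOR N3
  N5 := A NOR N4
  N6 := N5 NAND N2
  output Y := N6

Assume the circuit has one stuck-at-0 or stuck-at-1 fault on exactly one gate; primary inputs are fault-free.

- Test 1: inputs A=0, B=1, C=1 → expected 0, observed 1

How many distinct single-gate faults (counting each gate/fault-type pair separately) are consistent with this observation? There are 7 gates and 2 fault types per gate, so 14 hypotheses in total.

7

Fault-free: N0=0, N1=1, N2=1, N3=0, N4=0, N5=1, N6=0 → 0. Observed 1.
  N0 stuck-at-0: output 0 ✗
  N0 stuck-at-1: output 1 ✓
  N1 stuck-at-0: output 1 ✓
  N1 stuck-at-1: output 0 ✗
  N2 stuck-at-0: output 1 ✓
  N2 stuck-at-1: output 0 ✗
  N3 stuck-at-0: output 0 ✗
  N3 stuck-at-1: output 1 ✓
  N4 stuck-at-0: output 0 ✗
  N4 stuck-at-1: output 1 ✓
  N5 stuck-at-0: output 1 ✓
  N5 stuck-at-1: output 0 ✗
  N6 stuck-at-0: output 0 ✗
  N6 stuck-at-1: output 1 ✓
Consistent faults: {N0 stuck-at-1, N1 stuck-at-0, N2 stuck-at-0, N3 stuck-at-1, N4 stuck-at-1, N5 stuck-at-0, N6 stuck-at-1} — 7 in all.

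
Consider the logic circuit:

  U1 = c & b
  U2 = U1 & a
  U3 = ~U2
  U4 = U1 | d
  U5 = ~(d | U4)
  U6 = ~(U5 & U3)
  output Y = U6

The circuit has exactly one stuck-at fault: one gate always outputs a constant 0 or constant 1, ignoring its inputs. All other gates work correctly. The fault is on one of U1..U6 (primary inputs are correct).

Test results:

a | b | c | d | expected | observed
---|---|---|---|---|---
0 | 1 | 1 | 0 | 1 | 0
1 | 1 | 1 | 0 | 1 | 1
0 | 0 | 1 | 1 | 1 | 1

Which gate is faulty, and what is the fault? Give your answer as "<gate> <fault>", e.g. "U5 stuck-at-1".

U4 stuck-at-0

Fault-free values for test 1 (a=0, b=1, c=1, d=0): U1=1, U2=0, U3=1, U4=1, U5=0, U6=1, giving Y=1. Observed 0.
Test 1: faults giving observed 0 are {U1 stuck-at-0, U4 stuck-at-0, U5 stuck-at-1, U6 stuck-at-0}.
Test 2 (a=1, b=1, c=1, d=0): fault-free U1=1, U2=1, U3=0, U4=1, U5=0, U6=1 → 1; observed 1. Eliminates U1 stuck-at-0, U6 stuck-at-0.
Test 3 (a=0, b=0, c=1, d=1): fault-free U1=0, U2=0, U3=1, U4=1, U5=0, U6=1 → 1; observed 1. Eliminates U5 stuck-at-1.
Only U4 stuck-at-0 is consistent with every test.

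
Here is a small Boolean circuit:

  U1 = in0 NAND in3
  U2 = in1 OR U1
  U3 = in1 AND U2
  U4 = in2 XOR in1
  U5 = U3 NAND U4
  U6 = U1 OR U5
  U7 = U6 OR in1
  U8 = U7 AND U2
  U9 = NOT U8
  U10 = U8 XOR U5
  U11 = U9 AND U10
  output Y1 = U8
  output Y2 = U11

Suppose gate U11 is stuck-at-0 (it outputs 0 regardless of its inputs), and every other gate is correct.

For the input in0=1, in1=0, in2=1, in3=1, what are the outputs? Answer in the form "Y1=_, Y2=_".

Y1=0, Y2=0

Propagate with U11 forced: U1=0, U2=0, U3=0, U4=1, U5=1, U6=1, U7=1, U8=0, U9=1, U10=1, U11=0 [stuck-at-0].
So the outputs are Y1=0, Y2=0. (Without the fault they would be Y1=0, Y2=1.)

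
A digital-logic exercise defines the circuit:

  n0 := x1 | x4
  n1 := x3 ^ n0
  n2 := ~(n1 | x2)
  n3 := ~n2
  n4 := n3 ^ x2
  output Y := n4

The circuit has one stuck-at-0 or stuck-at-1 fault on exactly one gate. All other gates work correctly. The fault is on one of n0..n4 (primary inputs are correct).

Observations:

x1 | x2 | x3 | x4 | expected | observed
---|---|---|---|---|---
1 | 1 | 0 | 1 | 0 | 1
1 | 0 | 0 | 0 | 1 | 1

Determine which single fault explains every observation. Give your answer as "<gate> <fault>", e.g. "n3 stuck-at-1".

Fault-free values for test 1 (x1=1, x2=1, x3=0, x4=1): n0=1, n1=1, n2=0, n3=1, n4=0, giving Y=0. Observed 1.
Test 1: faults giving observed 1 are {n2 stuck-at-1, n3 stuck-at-0, n4 stuck-at-1}.
Test 2 (x1=1, x2=0, x3=0, x4=0): fault-free n0=1, n1=1, n2=0, n3=1, n4=1 → 1; observed 1. Eliminates n2 stuck-at-1, n3 stuck-at-0.
Only n4 stuck-at-1 is consistent with every test.

n4 stuck-at-1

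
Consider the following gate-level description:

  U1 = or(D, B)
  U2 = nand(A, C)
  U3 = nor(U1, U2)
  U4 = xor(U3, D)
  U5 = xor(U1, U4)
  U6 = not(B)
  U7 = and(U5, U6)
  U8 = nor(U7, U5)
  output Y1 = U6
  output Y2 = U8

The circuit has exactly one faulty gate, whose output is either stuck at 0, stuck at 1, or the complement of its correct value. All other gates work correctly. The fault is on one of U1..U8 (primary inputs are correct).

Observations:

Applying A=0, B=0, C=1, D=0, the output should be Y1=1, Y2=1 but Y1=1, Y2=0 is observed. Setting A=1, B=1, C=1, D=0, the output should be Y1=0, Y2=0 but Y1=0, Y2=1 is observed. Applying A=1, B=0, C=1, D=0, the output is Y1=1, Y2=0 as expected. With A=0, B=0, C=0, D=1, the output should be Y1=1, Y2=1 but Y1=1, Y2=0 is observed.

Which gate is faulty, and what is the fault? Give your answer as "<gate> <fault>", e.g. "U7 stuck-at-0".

U3 stuck-at-1

Fault-free values for test 1 (A=0, B=0, C=1, D=0): U1=0, U2=1, U3=0, U4=0, U5=0, U6=1, U7=0, U8=1, giving Y1=1, Y2=1. Observed Y1=1, Y2=0.
Test 1: faults giving observed Y1=1, Y2=0 are {U1 stuck-at-1, U1 inverted output, U2 stuck-at-0, U2 inverted output, U3 stuck-at-1, U3 inverted output, U4 stuck-at-1, U4 inverted output, U5 stuck-at-1, U5 inverted output, U7 stuck-at-1, U7 inverted output, U8 stuck-at-0, U8 inverted output}.
Test 2 (A=1, B=1, C=1, D=0): fault-free U1=1, U2=0, U3=0, U4=0, U5=1, U6=0, U7=0, U8=0 → Y1=0, Y2=0; observed Y1=0, Y2=1. Eliminates U1 stuck-at-1, U1 inverted output, U2 stuck-at-0, U2 inverted output, U5 stuck-at-1, U7 stuck-at-1, U7 inverted output, U8 stuck-at-0.
Test 3 (A=1, B=0, C=1, D=0): fault-free U1=0, U2=0, U3=1, U4=1, U5=1, U6=1, U7=1, U8=0 → Y1=1, Y2=0; observed Y1=1, Y2=0. Eliminates U3 inverted output, U4 inverted output, U5 inverted output, U8 inverted output.
Test 4 (A=0, B=0, C=0, D=1): fault-free U1=1, U2=1, U3=0, U4=1, U5=0, U6=1, U7=0, U8=1 → Y1=1, Y2=1; observed Y1=1, Y2=0. Eliminates U4 stuck-at-1.
Only U3 stuck-at-1 is consistent with every test.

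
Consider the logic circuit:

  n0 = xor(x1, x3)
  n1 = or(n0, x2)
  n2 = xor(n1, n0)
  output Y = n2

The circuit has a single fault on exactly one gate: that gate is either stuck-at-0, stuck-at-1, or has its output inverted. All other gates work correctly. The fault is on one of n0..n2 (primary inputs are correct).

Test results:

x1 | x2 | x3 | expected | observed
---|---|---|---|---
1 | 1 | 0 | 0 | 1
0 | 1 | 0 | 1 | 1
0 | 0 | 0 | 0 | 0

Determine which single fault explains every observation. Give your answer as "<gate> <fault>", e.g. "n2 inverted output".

n0 stuck-at-0

Fault-free values for test 1 (x1=1, x2=1, x3=0): n0=1, n1=1, n2=0, giving Y=0. Observed 1.
Test 1: faults giving observed 1 are {n0 stuck-at-0, n0 inverted output, n1 stuck-at-0, n1 inverted output, n2 stuck-at-1, n2 inverted output}.
Test 2 (x1=0, x2=1, x3=0): fault-free n0=0, n1=1, n2=1 → 1; observed 1. Eliminates n0 inverted output, n1 stuck-at-0, n1 inverted output, n2 inverted output.
Test 3 (x1=0, x2=0, x3=0): fault-free n0=0, n1=0, n2=0 → 0; observed 0. Eliminates n2 stuck-at-1.
Only n0 stuck-at-0 is consistent with every test.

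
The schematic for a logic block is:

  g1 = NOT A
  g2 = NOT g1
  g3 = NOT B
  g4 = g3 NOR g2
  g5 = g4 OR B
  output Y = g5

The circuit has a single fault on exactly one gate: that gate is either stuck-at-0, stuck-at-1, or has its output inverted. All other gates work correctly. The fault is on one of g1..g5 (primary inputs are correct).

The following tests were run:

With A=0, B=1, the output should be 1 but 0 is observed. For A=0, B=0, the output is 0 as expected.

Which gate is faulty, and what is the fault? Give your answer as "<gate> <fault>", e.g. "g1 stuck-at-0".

Fault-free values for test 1 (A=0, B=1): g1=1, g2=0, g3=0, g4=1, g5=1, giving Y=1. Observed 0.
Test 1: faults giving observed 0 are {g5 stuck-at-0, g5 inverted output}.
Test 2 (A=0, B=0): fault-free g1=1, g2=0, g3=1, g4=0, g5=0 → 0; observed 0. Eliminates g5 inverted output.
Only g5 stuck-at-0 is consistent with every test.

g5 stuck-at-0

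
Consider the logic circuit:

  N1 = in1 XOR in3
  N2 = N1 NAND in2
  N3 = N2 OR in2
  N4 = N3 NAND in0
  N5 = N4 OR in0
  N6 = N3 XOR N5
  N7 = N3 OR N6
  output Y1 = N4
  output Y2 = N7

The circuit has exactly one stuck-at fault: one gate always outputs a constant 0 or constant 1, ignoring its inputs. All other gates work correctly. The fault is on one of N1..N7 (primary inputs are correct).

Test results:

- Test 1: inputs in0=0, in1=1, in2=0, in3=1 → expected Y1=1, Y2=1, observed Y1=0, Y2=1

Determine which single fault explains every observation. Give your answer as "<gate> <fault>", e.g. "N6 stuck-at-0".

Fault-free values for test 1 (in0=0, in1=1, in2=0, in3=1): N1=0, N2=1, N3=1, N4=1, N5=1, N6=0, N7=1, giving Y1=1, Y2=1. Observed Y1=0, Y2=1.
Test 1: faults giving observed Y1=0, Y2=1 are {N4 stuck-at-0}.
Only N4 stuck-at-0 is consistent with every test.

N4 stuck-at-0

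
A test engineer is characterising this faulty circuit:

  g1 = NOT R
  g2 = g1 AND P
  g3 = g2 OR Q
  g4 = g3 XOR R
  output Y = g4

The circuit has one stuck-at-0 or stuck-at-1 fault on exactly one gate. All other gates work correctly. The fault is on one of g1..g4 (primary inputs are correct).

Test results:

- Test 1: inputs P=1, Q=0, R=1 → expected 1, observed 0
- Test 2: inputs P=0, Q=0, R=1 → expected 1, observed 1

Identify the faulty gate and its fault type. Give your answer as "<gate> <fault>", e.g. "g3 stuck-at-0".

g1 stuck-at-1

Fault-free values for test 1 (P=1, Q=0, R=1): g1=0, g2=0, g3=0, g4=1, giving Y=1. Observed 0.
Test 1: faults giving observed 0 are {g1 stuck-at-1, g2 stuck-at-1, g3 stuck-at-1, g4 stuck-at-0}.
Test 2 (P=0, Q=0, R=1): fault-free g1=0, g2=0, g3=0, g4=1 → 1; observed 1. Eliminates g2 stuck-at-1, g3 stuck-at-1, g4 stuck-at-0.
Only g1 stuck-at-1 is consistent with every test.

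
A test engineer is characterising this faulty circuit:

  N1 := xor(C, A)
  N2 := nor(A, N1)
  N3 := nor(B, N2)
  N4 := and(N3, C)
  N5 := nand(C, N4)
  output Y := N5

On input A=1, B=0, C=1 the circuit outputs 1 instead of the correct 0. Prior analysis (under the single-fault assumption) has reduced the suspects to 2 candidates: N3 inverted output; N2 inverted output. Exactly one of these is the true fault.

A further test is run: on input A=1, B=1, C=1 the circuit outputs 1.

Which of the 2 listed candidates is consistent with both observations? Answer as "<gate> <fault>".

Evaluate each candidate on input A=1, B=1, C=1:
  N3 inverted output: N1=0, N2=0, N3=1 [inverted output], N4=1, N5=0 → 0 — eliminated
  N2 inverted output: N1=0, N2=1 [inverted output], N3=0, N4=0, N5=1 → 1 — matches
Only N2 inverted output reproduces the observed 1.

N2 inverted output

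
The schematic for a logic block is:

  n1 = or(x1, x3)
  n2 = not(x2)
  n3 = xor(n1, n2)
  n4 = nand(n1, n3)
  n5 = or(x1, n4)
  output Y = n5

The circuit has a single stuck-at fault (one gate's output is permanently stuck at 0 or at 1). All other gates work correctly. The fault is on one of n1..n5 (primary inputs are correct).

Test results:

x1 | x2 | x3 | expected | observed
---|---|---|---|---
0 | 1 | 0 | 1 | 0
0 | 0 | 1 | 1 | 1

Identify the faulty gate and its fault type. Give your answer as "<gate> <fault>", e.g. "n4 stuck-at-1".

n1 stuck-at-1

Fault-free values for test 1 (x1=0, x2=1, x3=0): n1=0, n2=0, n3=0, n4=1, n5=1, giving Y=1. Observed 0.
Test 1: faults giving observed 0 are {n1 stuck-at-1, n4 stuck-at-0, n5 stuck-at-0}.
Test 2 (x1=0, x2=0, x3=1): fault-free n1=1, n2=1, n3=0, n4=1, n5=1 → 1; observed 1. Eliminates n4 stuck-at-0, n5 stuck-at-0.
Only n1 stuck-at-1 is consistent with every test.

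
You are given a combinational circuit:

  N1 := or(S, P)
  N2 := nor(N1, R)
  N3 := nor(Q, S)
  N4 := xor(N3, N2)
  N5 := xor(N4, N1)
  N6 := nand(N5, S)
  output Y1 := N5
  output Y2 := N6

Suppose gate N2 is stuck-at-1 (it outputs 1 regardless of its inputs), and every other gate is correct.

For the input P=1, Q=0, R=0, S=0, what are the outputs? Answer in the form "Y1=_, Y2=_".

Y1=1, Y2=1

Propagate with N2 forced: N1=1, N2=1 [stuck-at-1], N3=1, N4=0, N5=1, N6=1.
So the outputs are Y1=1, Y2=1. (Without the fault they would be Y1=0, Y2=1.)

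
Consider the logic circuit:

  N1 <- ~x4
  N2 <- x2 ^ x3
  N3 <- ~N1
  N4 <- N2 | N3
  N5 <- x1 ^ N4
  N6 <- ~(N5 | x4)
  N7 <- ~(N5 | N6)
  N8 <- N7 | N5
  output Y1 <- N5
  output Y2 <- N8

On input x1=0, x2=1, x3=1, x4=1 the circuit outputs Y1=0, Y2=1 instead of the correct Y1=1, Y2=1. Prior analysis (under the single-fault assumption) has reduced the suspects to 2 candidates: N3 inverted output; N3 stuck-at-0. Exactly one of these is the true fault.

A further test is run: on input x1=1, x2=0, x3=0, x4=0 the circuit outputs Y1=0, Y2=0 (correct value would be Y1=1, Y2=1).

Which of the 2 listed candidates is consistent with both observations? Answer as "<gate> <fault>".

N3 inverted output

Evaluate each candidate on input x1=1, x2=0, x3=0, x4=0:
  N3 inverted output: N1=1, N2=0, N3=1 [inverted output], N4=1, N5=0, N6=1, N7=0, N8=0 → Y1=0, Y2=0 — matches
  N3 stuck-at-0: N1=1, N2=0, N3=0 [stuck-at-0], N4=0, N5=1, N6=0, N7=0, N8=1 → Y1=1, Y2=1 — eliminated
Only N3 inverted output reproduces the observed Y1=0, Y2=0.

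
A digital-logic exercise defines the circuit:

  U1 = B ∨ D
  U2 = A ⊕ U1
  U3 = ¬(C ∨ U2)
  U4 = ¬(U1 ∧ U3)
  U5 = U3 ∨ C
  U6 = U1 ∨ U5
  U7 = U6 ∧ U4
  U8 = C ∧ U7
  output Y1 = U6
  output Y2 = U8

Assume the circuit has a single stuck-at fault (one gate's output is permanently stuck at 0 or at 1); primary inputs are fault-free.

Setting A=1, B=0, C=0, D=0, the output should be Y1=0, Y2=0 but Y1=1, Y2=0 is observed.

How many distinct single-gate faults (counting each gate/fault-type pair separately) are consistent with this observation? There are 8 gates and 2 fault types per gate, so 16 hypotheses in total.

Fault-free: U1=0, U2=1, U3=0, U4=1, U5=0, U6=0, U7=0, U8=0 → Y1=0, Y2=0. Observed Y1=1, Y2=0.
  U1: stuck-at-1 ✓; others ✗
  U2: stuck-at-0 ✓; others ✗
  U3: stuck-at-1 ✓; others ✗
  U4: none of the 2 fault types match ✗
  U5: stuck-at-1 ✓; others ✗
  U6: stuck-at-1 ✓; others ✗
  U7: none of the 2 fault types match ✗
  U8: none of the 2 fault types match ✗
Consistent faults: {U1 stuck-at-1, U2 stuck-at-0, U3 stuck-at-1, U5 stuck-at-1, U6 stuck-at-1} — 5 in all.

5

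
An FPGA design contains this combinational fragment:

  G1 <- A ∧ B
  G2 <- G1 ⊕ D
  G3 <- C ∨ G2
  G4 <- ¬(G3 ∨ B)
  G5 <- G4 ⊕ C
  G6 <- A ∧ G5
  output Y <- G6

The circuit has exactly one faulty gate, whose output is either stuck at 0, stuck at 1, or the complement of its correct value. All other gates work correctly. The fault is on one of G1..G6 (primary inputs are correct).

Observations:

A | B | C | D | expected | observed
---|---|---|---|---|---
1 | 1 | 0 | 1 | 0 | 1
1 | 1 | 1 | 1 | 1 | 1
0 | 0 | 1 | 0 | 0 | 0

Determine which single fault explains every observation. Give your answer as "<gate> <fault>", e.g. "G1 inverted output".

G5 stuck-at-1

Fault-free values for test 1 (A=1, B=1, C=0, D=1): G1=1, G2=0, G3=0, G4=0, G5=0, G6=0, giving Y=0. Observed 1.
Test 1: faults giving observed 1 are {G4 stuck-at-1, G4 inverted output, G5 stuck-at-1, G5 inverted output, G6 stuck-at-1, G6 inverted output}.
Test 2 (A=1, B=1, C=1, D=1): fault-free G1=1, G2=0, G3=1, G4=0, G5=1, G6=1 → 1; observed 1. Eliminates G4 stuck-at-1, G4 inverted output, G5 inverted output, G6 inverted output.
Test 3 (A=0, B=0, C=1, D=0): fault-free G1=0, G2=0, G3=1, G4=0, G5=1, G6=0 → 0; observed 0. Eliminates G6 stuck-at-1.
Only G5 stuck-at-1 is consistent with every test.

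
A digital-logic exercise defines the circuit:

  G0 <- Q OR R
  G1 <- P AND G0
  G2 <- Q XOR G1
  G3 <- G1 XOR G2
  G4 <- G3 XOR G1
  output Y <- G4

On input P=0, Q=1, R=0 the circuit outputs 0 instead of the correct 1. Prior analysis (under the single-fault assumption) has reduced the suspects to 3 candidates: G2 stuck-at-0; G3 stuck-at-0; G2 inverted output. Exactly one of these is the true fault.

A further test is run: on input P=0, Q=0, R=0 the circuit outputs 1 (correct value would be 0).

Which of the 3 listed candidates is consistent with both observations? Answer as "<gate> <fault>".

G2 inverted output

Evaluate each candidate on input P=0, Q=0, R=0:
  G2 stuck-at-0: G0=0, G1=0, G2=0 [stuck-at-0], G3=0, G4=0 → 0 — eliminated
  G3 stuck-at-0: G0=0, G1=0, G2=0, G3=0 [stuck-at-0], G4=0 → 0 — eliminated
  G2 inverted output: G0=0, G1=0, G2=1 [inverted output], G3=1, G4=1 → 1 — matches
Only G2 inverted output reproduces the observed 1.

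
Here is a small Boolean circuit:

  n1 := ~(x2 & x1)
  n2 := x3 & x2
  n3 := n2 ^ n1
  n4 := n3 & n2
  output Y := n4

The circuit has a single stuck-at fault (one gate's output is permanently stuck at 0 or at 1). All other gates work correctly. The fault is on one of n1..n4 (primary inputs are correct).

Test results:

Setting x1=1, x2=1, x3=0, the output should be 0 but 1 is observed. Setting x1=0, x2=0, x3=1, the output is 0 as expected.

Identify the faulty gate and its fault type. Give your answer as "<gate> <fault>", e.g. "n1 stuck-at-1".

n2 stuck-at-1

Fault-free values for test 1 (x1=1, x2=1, x3=0): n1=0, n2=0, n3=0, n4=0, giving Y=0. Observed 1.
Test 1: faults giving observed 1 are {n2 stuck-at-1, n4 stuck-at-1}.
Test 2 (x1=0, x2=0, x3=1): fault-free n1=1, n2=0, n3=1, n4=0 → 0; observed 0. Eliminates n4 stuck-at-1.
Only n2 stuck-at-1 is consistent with every test.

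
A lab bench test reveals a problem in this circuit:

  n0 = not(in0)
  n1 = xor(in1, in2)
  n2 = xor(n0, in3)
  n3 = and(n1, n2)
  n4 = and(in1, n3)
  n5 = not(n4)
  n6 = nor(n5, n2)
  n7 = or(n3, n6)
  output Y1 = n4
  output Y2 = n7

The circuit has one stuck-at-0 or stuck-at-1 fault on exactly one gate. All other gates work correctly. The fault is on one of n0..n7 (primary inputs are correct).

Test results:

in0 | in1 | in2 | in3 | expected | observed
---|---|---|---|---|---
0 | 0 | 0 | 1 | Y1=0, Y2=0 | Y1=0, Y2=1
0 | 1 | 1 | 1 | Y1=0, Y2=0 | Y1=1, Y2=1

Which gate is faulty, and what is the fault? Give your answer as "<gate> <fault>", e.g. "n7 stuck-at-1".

n3 stuck-at-1

Fault-free values for test 1 (in0=0, in1=0, in2=0, in3=1): n0=1, n1=0, n2=0, n3=0, n4=0, n5=1, n6=0, n7=0, giving Y1=0, Y2=0. Observed Y1=0, Y2=1.
Test 1: faults giving observed Y1=0, Y2=1 are {n3 stuck-at-1, n5 stuck-at-0, n6 stuck-at-1, n7 stuck-at-1}.
Test 2 (in0=0, in1=1, in2=1, in3=1): fault-free n0=1, n1=0, n2=0, n3=0, n4=0, n5=1, n6=0, n7=0 → Y1=0, Y2=0; observed Y1=1, Y2=1. Eliminates n5 stuck-at-0, n6 stuck-at-1, n7 stuck-at-1.
Only n3 stuck-at-1 is consistent with every test.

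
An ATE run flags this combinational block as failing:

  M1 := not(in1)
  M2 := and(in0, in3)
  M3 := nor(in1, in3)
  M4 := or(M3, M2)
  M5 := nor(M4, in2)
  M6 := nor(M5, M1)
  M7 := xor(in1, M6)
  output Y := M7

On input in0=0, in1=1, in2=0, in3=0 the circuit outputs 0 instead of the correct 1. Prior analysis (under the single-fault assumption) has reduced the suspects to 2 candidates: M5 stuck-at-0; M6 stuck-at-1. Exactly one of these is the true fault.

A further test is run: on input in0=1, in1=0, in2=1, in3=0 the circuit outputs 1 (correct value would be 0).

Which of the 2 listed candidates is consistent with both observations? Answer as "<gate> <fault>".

Evaluate each candidate on input in0=1, in1=0, in2=1, in3=0:
  M5 stuck-at-0: M1=1, M2=0, M3=1, M4=1, M5=0 [stuck-at-0], M6=0, M7=0 → 0 — eliminated
  M6 stuck-at-1: M1=1, M2=0, M3=1, M4=1, M5=0, M6=1 [stuck-at-1], M7=1 → 1 — matches
Only M6 stuck-at-1 reproduces the observed 1.

M6 stuck-at-1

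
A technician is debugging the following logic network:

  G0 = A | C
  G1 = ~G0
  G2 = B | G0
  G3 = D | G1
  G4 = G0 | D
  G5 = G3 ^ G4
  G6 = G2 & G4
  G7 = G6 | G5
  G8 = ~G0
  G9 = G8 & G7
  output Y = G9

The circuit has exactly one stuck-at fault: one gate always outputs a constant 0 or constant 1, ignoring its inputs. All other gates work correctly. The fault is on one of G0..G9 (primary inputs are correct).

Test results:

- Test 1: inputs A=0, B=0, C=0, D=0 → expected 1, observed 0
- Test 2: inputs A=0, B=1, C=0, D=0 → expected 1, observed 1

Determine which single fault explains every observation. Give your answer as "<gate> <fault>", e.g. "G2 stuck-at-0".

Fault-free values for test 1 (A=0, B=0, C=0, D=0): G0=0, G1=1, G2=0, G3=1, G4=0, G5=1, G6=0, G7=1, G8=1, G9=1, giving Y=1. Observed 0.
Test 1: faults giving observed 0 are {G0 stuck-at-1, G1 stuck-at-0, G3 stuck-at-0, G4 stuck-at-1, G5 stuck-at-0, G7 stuck-at-0, G8 stuck-at-0, G9 stuck-at-0}.
Test 2 (A=0, B=1, C=0, D=0): fault-free G0=0, G1=1, G2=1, G3=1, G4=0, G5=1, G6=0, G7=1, G8=1, G9=1 → 1; observed 1. Eliminates G0 stuck-at-1, G1 stuck-at-0, G3 stuck-at-0, G5 stuck-at-0, G7 stuck-at-0, G8 stuck-at-0, G9 stuck-at-0.
Only G4 stuck-at-1 is consistent with every test.

G4 stuck-at-1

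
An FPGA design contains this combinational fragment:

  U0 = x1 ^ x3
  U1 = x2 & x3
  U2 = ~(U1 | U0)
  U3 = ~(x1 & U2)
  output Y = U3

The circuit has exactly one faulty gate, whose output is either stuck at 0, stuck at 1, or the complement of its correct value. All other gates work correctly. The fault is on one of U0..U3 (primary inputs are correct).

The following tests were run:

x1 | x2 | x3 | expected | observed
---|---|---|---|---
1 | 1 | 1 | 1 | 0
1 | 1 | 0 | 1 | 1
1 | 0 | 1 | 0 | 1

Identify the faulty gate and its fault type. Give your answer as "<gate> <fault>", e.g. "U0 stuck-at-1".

U1 inverted output

Fault-free values for test 1 (x1=1, x2=1, x3=1): U0=0, U1=1, U2=0, U3=1, giving Y=1. Observed 0.
Test 1: faults giving observed 0 are {U1 stuck-at-0, U1 inverted output, U2 stuck-at-1, U2 inverted output, U3 stuck-at-0, U3 inverted output}.
Test 2 (x1=1, x2=1, x3=0): fault-free U0=1, U1=0, U2=0, U3=1 → 1; observed 1. Eliminates U2 stuck-at-1, U2 inverted output, U3 stuck-at-0, U3 inverted output.
Test 3 (x1=1, x2=0, x3=1): fault-free U0=0, U1=0, U2=1, U3=0 → 0; observed 1. Eliminates U1 stuck-at-0.
Only U1 inverted output is consistent with every test.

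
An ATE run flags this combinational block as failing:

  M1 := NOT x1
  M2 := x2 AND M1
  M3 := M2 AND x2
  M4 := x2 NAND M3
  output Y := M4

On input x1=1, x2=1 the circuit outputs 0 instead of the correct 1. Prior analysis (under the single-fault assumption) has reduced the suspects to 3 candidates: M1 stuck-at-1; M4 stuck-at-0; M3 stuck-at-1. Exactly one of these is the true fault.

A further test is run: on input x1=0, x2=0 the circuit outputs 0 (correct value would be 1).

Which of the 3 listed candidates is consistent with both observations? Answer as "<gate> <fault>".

Evaluate each candidate on input x1=0, x2=0:
  M1 stuck-at-1: M1=1 [stuck-at-1], M2=0, M3=0, M4=1 → 1 — eliminated
  M4 stuck-at-0: M1=1, M2=0, M3=0, M4=0 [stuck-at-0] → 0 — matches
  M3 stuck-at-1: M1=1, M2=0, M3=1 [stuck-at-1], M4=1 → 1 — eliminated
Only M4 stuck-at-0 reproduces the observed 0.

M4 stuck-at-0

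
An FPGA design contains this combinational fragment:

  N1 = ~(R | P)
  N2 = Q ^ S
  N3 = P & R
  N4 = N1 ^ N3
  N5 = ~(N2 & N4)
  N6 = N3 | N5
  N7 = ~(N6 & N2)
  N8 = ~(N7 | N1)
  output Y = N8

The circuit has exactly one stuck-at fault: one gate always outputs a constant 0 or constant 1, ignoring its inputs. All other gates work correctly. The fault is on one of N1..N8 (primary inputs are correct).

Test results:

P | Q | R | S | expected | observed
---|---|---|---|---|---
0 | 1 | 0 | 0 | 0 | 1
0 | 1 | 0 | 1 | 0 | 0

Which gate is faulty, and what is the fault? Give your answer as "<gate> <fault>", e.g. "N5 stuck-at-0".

N1 stuck-at-0

Fault-free values for test 1 (P=0, Q=1, R=0, S=0): N1=1, N2=1, N3=0, N4=1, N5=0, N6=0, N7=1, N8=0, giving Y=0. Observed 1.
Test 1: faults giving observed 1 are {N1 stuck-at-0, N8 stuck-at-1}.
Test 2 (P=0, Q=1, R=0, S=1): fault-free N1=1, N2=0, N3=0, N4=1, N5=1, N6=1, N7=1, N8=0 → 0; observed 0. Eliminates N8 stuck-at-1.
Only N1 stuck-at-0 is consistent with every test.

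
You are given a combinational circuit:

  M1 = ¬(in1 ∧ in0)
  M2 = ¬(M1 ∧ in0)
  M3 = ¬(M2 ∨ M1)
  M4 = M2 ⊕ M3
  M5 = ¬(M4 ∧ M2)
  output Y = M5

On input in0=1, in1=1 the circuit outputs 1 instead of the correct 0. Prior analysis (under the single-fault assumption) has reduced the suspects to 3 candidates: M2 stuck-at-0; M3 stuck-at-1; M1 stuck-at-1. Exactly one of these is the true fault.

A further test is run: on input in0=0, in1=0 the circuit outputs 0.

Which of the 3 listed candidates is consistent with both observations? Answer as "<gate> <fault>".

M1 stuck-at-1

Evaluate each candidate on input in0=0, in1=0:
  M2 stuck-at-0: M1=1, M2=0 [stuck-at-0], M3=0, M4=0, M5=1 → 1 — eliminated
  M3 stuck-at-1: M1=1, M2=1, M3=1 [stuck-at-1], M4=0, M5=1 → 1 — eliminated
  M1 stuck-at-1: M1=1 [stuck-at-1], M2=1, M3=0, M4=1, M5=0 → 0 — matches
Only M1 stuck-at-1 reproduces the observed 0.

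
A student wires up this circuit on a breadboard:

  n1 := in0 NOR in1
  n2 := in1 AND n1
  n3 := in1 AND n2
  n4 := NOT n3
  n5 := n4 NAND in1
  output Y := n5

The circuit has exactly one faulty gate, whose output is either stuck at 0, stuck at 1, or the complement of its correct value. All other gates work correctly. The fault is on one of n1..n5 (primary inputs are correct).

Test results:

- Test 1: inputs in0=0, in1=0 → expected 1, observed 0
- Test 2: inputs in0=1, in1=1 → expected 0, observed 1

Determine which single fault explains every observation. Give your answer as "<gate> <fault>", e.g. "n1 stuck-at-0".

Fault-free values for test 1 (in0=0, in1=0): n1=1, n2=0, n3=0, n4=1, n5=1, giving Y=1. Observed 0.
Test 1: faults giving observed 0 are {n5 stuck-at-0, n5 inverted output}.
Test 2 (in0=1, in1=1): fault-free n1=0, n2=0, n3=0, n4=1, n5=0 → 0; observed 1. Eliminates n5 stuck-at-0.
Only n5 inverted output is consistent with every test.

n5 inverted output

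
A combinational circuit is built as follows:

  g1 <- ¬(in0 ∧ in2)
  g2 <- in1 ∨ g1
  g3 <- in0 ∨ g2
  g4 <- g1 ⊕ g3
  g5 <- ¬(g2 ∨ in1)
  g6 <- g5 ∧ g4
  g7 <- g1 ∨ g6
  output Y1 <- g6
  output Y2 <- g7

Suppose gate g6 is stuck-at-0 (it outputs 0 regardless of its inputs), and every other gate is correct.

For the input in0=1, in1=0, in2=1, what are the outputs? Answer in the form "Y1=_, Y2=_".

Y1=0, Y2=0

Propagate with g6 forced: g1=0, g2=0, g3=1, g4=1, g5=1, g6=0 [stuck-at-0], g7=0.
So the outputs are Y1=0, Y2=0. (Without the fault they would be Y1=1, Y2=1.)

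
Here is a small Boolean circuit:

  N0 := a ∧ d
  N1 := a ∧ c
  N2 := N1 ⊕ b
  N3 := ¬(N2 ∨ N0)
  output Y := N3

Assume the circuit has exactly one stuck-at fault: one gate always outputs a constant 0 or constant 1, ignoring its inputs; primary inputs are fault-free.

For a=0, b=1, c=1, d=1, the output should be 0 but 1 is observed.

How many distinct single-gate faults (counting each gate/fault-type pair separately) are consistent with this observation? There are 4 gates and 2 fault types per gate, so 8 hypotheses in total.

3

Fault-free: N0=0, N1=0, N2=1, N3=0 → 0. Observed 1.
  N0 stuck-at-0: output 0 ✗
  N0 stuck-at-1: output 0 ✗
  N1 stuck-at-0: output 0 ✗
  N1 stuck-at-1: output 1 ✓
  N2 stuck-at-0: output 1 ✓
  N2 stuck-at-1: output 0 ✗
  N3 stuck-at-0: output 0 ✗
  N3 stuck-at-1: output 1 ✓
Consistent faults: {N1 stuck-at-1, N2 stuck-at-0, N3 stuck-at-1} — 3 in all.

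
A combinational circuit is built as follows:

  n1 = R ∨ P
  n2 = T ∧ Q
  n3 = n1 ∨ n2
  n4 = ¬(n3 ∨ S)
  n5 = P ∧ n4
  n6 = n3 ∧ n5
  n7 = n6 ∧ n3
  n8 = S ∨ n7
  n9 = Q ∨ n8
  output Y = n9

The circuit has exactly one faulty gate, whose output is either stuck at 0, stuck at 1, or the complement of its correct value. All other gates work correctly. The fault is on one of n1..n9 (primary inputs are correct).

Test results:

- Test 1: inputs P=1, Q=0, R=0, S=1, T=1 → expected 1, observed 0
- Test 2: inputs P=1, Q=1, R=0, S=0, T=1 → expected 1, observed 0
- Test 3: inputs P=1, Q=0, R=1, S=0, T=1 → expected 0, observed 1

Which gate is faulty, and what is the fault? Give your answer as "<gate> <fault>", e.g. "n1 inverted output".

Fault-free values for test 1 (P=1, Q=0, R=0, S=1, T=1): n1=1, n2=0, n3=1, n4=0, n5=0, n6=0, n7=0, n8=1, n9=1, giving Y=1. Observed 0.
Test 1: faults giving observed 0 are {n8 stuck-at-0, n8 inverted output, n9 stuck-at-0, n9 inverted output}.
Test 2 (P=1, Q=1, R=0, S=0, T=1): fault-free n1=1, n2=1, n3=1, n4=0, n5=0, n6=0, n7=0, n8=0, n9=1 → 1; observed 0. Eliminates n8 stuck-at-0, n8 inverted output.
Test 3 (P=1, Q=0, R=1, S=0, T=1): fault-free n1=1, n2=0, n3=1, n4=0, n5=0, n6=0, n7=0, n8=0, n9=0 → 0; observed 1. Eliminates n9 stuck-at-0.
Only n9 inverted output is consistent with every test.

n9 inverted output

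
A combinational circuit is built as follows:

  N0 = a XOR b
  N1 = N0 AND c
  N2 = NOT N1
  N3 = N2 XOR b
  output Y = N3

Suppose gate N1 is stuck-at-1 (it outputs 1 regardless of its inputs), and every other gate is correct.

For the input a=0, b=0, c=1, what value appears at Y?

Propagate with N1 forced: N0=0, N1=1 [stuck-at-1], N2=0, N3=0.
So Y = 0. (Without the fault it would be 1.)

0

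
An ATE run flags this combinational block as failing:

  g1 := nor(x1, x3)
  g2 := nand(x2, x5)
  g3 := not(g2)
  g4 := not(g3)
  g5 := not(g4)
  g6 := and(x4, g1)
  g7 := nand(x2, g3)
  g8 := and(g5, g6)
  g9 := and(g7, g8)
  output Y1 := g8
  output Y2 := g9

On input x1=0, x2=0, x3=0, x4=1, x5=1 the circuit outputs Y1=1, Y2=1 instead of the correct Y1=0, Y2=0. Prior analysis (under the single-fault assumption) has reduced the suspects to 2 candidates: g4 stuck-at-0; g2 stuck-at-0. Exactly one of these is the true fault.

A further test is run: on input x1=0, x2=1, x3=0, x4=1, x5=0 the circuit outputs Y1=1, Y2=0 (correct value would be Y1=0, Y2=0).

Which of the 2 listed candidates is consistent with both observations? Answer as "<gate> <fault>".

g2 stuck-at-0

Evaluate each candidate on input x1=0, x2=1, x3=0, x4=1, x5=0:
  g4 stuck-at-0: g1=1, g2=1, g3=0, g4=0 [stuck-at-0], g5=1, g6=1, g7=1, g8=1, g9=1 → Y1=1, Y2=1 — eliminated
  g2 stuck-at-0: g1=1, g2=0 [stuck-at-0], g3=1, g4=0, g5=1, g6=1, g7=0, g8=1, g9=0 → Y1=1, Y2=0 — matches
Only g2 stuck-at-0 reproduces the observed Y1=1, Y2=0.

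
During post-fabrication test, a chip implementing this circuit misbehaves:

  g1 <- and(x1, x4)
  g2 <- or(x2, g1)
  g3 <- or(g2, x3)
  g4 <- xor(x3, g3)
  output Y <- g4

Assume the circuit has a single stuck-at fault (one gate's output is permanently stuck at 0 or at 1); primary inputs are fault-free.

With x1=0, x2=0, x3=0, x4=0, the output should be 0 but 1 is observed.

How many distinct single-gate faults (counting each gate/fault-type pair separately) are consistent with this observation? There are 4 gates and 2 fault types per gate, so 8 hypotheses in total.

Fault-free: g1=0, g2=0, g3=0, g4=0 → 0. Observed 1.
  g1 stuck-at-0: output 0 ✗
  g1 stuck-at-1: output 1 ✓
  g2 stuck-at-0: output 0 ✗
  g2 stuck-at-1: output 1 ✓
  g3 stuck-at-0: output 0 ✗
  g3 stuck-at-1: output 1 ✓
  g4 stuck-at-0: output 0 ✗
  g4 stuck-at-1: output 1 ✓
Consistent faults: {g1 stuck-at-1, g2 stuck-at-1, g3 stuck-at-1, g4 stuck-at-1} — 4 in all.

4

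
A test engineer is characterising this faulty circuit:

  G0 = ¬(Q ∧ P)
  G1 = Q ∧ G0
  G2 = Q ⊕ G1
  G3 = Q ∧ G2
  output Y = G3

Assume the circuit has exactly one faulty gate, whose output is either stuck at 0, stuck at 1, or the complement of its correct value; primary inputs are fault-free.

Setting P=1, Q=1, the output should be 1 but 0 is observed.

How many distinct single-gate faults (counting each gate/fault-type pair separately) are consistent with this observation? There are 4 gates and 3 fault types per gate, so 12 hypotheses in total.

8

Fault-free: G0=0, G1=0, G2=1, G3=1 → 1. Observed 0.
  G0 stuck-at-0: output 1 ✗
  G0 stuck-at-1: output 0 ✓
  G0 inverted output: output 0 ✓
  G1 stuck-at-0: output 1 ✗
  G1 stuck-at-1: output 0 ✓
  G1 inverted output: output 0 ✓
  G2 stuck-at-0: output 0 ✓
  G2 stuck-at-1: output 1 ✗
  G2 inverted output: output 0 ✓
  G3 stuck-at-0: output 0 ✓
  G3 stuck-at-1: output 1 ✗
  G3 inverted output: output 0 ✓
Consistent faults: {G0 stuck-at-1, G0 inverted output, G1 stuck-at-1, G1 inverted output, G2 stuck-at-0, G2 inverted output, G3 stuck-at-0, G3 inverted output} — 8 in all.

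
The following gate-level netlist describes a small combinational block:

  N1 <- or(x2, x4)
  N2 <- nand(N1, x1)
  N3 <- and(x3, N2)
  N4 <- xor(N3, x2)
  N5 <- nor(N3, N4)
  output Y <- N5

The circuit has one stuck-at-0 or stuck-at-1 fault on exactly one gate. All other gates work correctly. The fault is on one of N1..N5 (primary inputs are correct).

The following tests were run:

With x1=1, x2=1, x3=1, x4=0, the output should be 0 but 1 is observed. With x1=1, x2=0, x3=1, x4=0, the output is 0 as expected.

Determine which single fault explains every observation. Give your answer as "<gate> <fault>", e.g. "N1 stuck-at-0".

N4 stuck-at-0

Fault-free values for test 1 (x1=1, x2=1, x3=1, x4=0): N1=1, N2=0, N3=0, N4=1, N5=0, giving Y=0. Observed 1.
Test 1: faults giving observed 1 are {N4 stuck-at-0, N5 stuck-at-1}.
Test 2 (x1=1, x2=0, x3=1, x4=0): fault-free N1=0, N2=1, N3=1, N4=1, N5=0 → 0; observed 0. Eliminates N5 stuck-at-1.
Only N4 stuck-at-0 is consistent with every test.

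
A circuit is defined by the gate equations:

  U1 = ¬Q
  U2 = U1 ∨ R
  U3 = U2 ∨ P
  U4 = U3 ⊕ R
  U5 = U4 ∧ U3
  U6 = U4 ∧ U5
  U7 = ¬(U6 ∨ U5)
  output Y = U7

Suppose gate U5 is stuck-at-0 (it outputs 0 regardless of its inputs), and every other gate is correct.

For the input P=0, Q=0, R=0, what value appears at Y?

Propagate with U5 forced: U1=1, U2=1, U3=1, U4=1, U5=0 [stuck-at-0], U6=0, U7=1.
So Y = 1. (Without the fault it would be 0.)

1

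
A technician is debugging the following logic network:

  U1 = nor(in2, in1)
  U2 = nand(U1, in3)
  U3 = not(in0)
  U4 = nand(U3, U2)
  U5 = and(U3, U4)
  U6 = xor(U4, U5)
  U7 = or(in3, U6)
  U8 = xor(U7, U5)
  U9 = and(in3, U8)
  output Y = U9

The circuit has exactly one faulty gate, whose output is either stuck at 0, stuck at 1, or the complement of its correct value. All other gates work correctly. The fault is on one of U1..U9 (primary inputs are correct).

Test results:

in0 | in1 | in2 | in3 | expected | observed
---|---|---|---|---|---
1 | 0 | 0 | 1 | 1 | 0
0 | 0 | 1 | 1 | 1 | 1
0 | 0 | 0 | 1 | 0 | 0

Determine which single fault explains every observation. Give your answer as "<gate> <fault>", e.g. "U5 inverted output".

Fault-free values for test 1 (in0=1, in1=0, in2=0, in3=1): U1=1, U2=0, U3=0, U4=1, U5=0, U6=1, U7=1, U8=1, U9=1, giving Y=1. Observed 0.
Test 1: faults giving observed 0 are {U3 stuck-at-1, U3 inverted output, U5 stuck-at-1, U5 inverted output, U7 stuck-at-0, U7 inverted output, U8 stuck-at-0, U8 inverted output, U9 stuck-at-0, U9 inverted output}.
Test 2 (in0=0, in1=0, in2=1, in3=1): fault-free U1=0, U2=1, U3=1, U4=0, U5=0, U6=0, U7=1, U8=1, U9=1 → 1; observed 1. Eliminates U5 stuck-at-1, U5 inverted output, U7 stuck-at-0, U7 inverted output, U8 stuck-at-0, U8 inverted output, U9 stuck-at-0, U9 inverted output.
Test 3 (in0=0, in1=0, in2=0, in3=1): fault-free U1=1, U2=0, U3=1, U4=1, U5=1, U6=0, U7=1, U8=0, U9=0 → 0; observed 0. Eliminates U3 inverted output.
Only U3 stuck-at-1 is consistent with every test.

U3 stuck-at-1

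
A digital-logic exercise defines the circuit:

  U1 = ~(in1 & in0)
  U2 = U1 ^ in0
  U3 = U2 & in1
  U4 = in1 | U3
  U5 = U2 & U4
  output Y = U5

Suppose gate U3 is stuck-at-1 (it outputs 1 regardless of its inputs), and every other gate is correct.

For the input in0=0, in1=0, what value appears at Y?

1

Propagate with U3 forced: U1=1, U2=1, U3=1 [stuck-at-1], U4=1, U5=1.
So Y = 1. (Without the fault it would be 0.)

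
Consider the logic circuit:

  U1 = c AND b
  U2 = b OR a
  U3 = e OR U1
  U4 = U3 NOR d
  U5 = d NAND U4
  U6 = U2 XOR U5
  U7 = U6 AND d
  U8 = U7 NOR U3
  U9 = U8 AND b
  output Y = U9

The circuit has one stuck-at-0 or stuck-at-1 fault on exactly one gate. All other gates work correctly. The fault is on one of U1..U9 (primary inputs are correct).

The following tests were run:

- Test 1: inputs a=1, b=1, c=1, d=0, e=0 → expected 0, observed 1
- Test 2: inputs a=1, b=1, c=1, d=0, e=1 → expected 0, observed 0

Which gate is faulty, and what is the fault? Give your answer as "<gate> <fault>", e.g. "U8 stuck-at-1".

U1 stuck-at-0

Fault-free values for test 1 (a=1, b=1, c=1, d=0, e=0): U1=1, U2=1, U3=1, U4=0, U5=1, U6=0, U7=0, U8=0, U9=0, giving Y=0. Observed 1.
Test 1: faults giving observed 1 are {U1 stuck-at-0, U3 stuck-at-0, U8 stuck-at-1, U9 stuck-at-1}.
Test 2 (a=1, b=1, c=1, d=0, e=1): fault-free U1=1, U2=1, U3=1, U4=0, U5=1, U6=0, U7=0, U8=0, U9=0 → 0; observed 0. Eliminates U3 stuck-at-0, U8 stuck-at-1, U9 stuck-at-1.
Only U1 stuck-at-0 is consistent with every test.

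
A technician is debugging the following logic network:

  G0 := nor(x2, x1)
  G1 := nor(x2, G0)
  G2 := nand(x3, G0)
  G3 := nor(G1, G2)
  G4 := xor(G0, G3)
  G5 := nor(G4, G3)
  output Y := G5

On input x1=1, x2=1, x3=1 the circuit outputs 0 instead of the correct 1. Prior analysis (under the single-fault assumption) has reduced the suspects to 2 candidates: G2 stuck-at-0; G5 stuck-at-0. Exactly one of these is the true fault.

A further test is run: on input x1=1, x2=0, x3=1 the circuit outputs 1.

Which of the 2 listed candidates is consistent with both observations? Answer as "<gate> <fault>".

Evaluate each candidate on input x1=1, x2=0, x3=1:
  G2 stuck-at-0: G0=0, G1=1, G2=0 [stuck-at-0], G3=0, G4=0, G5=1 → 1 — matches
  G5 stuck-at-0: G0=0, G1=1, G2=1, G3=0, G4=0, G5=0 [stuck-at-0] → 0 — eliminated
Only G2 stuck-at-0 reproduces the observed 1.

G2 stuck-at-0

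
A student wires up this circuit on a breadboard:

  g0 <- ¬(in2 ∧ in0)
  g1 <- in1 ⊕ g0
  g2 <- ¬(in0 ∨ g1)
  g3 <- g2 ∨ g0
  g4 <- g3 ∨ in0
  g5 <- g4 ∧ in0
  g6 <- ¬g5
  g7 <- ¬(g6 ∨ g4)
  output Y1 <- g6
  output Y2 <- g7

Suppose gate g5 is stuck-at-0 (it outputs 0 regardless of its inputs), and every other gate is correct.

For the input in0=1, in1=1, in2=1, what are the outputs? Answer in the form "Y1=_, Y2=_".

Propagate with g5 forced: g0=0, g1=1, g2=0, g3=0, g4=1, g5=0 [stuck-at-0], g6=1, g7=0.
So the outputs are Y1=1, Y2=0. (Without the fault they would be Y1=0, Y2=0.)

Y1=1, Y2=0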